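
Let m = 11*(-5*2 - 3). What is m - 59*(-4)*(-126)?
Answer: -29879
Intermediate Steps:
m = -143 (m = 11*(-10 - 3) = 11*(-13) = -143)
m - 59*(-4)*(-126) = -143 - 59*(-4)*(-126) = -143 + 236*(-126) = -143 - 29736 = -29879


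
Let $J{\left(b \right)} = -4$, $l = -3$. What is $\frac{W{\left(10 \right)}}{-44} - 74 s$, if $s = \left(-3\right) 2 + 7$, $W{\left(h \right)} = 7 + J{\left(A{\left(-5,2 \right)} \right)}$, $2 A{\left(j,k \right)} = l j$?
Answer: $- \frac{3259}{44} \approx -74.068$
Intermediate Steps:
$A{\left(j,k \right)} = - \frac{3 j}{2}$ ($A{\left(j,k \right)} = \frac{\left(-3\right) j}{2} = - \frac{3 j}{2}$)
$W{\left(h \right)} = 3$ ($W{\left(h \right)} = 7 - 4 = 3$)
$s = 1$ ($s = -6 + 7 = 1$)
$\frac{W{\left(10 \right)}}{-44} - 74 s = \frac{3}{-44} - 74 = 3 \left(- \frac{1}{44}\right) - 74 = - \frac{3}{44} - 74 = - \frac{3259}{44}$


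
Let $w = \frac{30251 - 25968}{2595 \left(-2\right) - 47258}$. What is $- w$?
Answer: $\frac{4283}{52448} \approx 0.081662$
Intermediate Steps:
$w = - \frac{4283}{52448}$ ($w = \frac{4283}{-5190 - 47258} = \frac{4283}{-52448} = 4283 \left(- \frac{1}{52448}\right) = - \frac{4283}{52448} \approx -0.081662$)
$- w = \left(-1\right) \left(- \frac{4283}{52448}\right) = \frac{4283}{52448}$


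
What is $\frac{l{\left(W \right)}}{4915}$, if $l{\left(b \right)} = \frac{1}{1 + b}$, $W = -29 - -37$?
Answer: $\frac{1}{44235} \approx 2.2607 \cdot 10^{-5}$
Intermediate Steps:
$W = 8$ ($W = -29 + 37 = 8$)
$\frac{l{\left(W \right)}}{4915} = \frac{1}{\left(1 + 8\right) 4915} = \frac{1}{9} \cdot \frac{1}{4915} = \frac{1}{44235}$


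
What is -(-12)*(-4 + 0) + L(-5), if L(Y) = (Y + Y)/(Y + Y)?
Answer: -47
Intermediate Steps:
L(Y) = 1 (L(Y) = (2*Y)/((2*Y)) = (2*Y)*(1/(2*Y)) = 1)
-(-12)*(-4 + 0) + L(-5) = -(-12)*(-4 + 0) + 1 = -(-12)*(-4) + 1 = -3*16 + 1 = -48 + 1 = -47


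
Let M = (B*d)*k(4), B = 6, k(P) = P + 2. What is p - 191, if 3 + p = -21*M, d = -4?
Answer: 2830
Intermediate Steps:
k(P) = 2 + P
M = -144 (M = (6*(-4))*(2 + 4) = -24*6 = -144)
p = 3021 (p = -3 - 21*(-144) = -3 + 3024 = 3021)
p - 191 = 3021 - 191 = 2830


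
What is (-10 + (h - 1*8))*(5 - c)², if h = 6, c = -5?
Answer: -1200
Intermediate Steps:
(-10 + (h - 1*8))*(5 - c)² = (-10 + (6 - 1*8))*(5 - 1*(-5))² = (-10 + (6 - 8))*(5 + 5)² = (-10 - 2)*10² = -12*100 = -1200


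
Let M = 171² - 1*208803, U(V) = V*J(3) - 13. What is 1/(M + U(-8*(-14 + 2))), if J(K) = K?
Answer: -1/179287 ≈ -5.5776e-6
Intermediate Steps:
U(V) = -13 + 3*V (U(V) = V*3 - 13 = 3*V - 13 = -13 + 3*V)
M = -179562 (M = 29241 - 208803 = -179562)
1/(M + U(-8*(-14 + 2))) = 1/(-179562 + (-13 + 3*(-8*(-14 + 2)))) = 1/(-179562 + (-13 + 3*(-8*(-12)))) = 1/(-179562 + (-13 + 3*96)) = 1/(-179562 + (-13 + 288)) = 1/(-179562 + 275) = 1/(-179287) = -1/179287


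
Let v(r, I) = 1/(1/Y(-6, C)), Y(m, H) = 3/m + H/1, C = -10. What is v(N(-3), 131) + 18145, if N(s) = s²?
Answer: 36269/2 ≈ 18135.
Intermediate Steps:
Y(m, H) = H + 3/m (Y(m, H) = 3/m + H*1 = 3/m + H = H + 3/m)
v(r, I) = -21/2 (v(r, I) = 1/(1/(-10 + 3/(-6))) = 1/(1/(-10 + 3*(-⅙))) = 1/(1/(-10 - ½)) = 1/(1/(-21/2)) = 1/(-2/21) = -21/2)
v(N(-3), 131) + 18145 = -21/2 + 18145 = 36269/2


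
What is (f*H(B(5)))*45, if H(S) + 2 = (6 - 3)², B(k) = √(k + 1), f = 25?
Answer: 7875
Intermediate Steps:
B(k) = √(1 + k)
H(S) = 7 (H(S) = -2 + (6 - 3)² = -2 + 3² = -2 + 9 = 7)
(f*H(B(5)))*45 = (25*7)*45 = 175*45 = 7875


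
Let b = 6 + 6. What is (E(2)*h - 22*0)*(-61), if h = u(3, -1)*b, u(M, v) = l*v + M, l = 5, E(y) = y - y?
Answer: 0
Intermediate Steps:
E(y) = 0
u(M, v) = M + 5*v (u(M, v) = 5*v + M = M + 5*v)
b = 12
h = -24 (h = (3 + 5*(-1))*12 = (3 - 5)*12 = -2*12 = -24)
(E(2)*h - 22*0)*(-61) = (0*(-24) - 22*0)*(-61) = (0 + 0)*(-61) = 0*(-61) = 0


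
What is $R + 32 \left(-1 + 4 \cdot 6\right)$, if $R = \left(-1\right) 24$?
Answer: $712$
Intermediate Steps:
$R = -24$
$R + 32 \left(-1 + 4 \cdot 6\right) = -24 + 32 \left(-1 + 4 \cdot 6\right) = -24 + 32 \left(-1 + 24\right) = -24 + 32 \cdot 23 = -24 + 736 = 712$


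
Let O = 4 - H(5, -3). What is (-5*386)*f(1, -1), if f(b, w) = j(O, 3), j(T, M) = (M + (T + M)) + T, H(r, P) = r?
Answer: -7720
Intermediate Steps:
O = -1 (O = 4 - 1*5 = 4 - 5 = -1)
j(T, M) = 2*M + 2*T (j(T, M) = (M + (M + T)) + T = (T + 2*M) + T = 2*M + 2*T)
f(b, w) = 4 (f(b, w) = 2*3 + 2*(-1) = 6 - 2 = 4)
(-5*386)*f(1, -1) = -5*386*4 = -1930*4 = -7720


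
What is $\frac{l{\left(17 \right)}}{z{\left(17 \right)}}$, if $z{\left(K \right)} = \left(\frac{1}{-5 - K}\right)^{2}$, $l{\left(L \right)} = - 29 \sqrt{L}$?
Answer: $- 14036 \sqrt{17} \approx -57872.0$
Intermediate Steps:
$z{\left(K \right)} = \frac{1}{\left(-5 - K\right)^{2}}$
$\frac{l{\left(17 \right)}}{z{\left(17 \right)}} = \frac{\left(-29\right) \sqrt{17}}{\frac{1}{\left(5 + 17\right)^{2}}} = \frac{\left(-29\right) \sqrt{17}}{\frac{1}{484}} = - 29 \sqrt{17} \frac{1}{\frac{1}{484}} = - 29 \sqrt{17} \cdot 484 = - 14036 \sqrt{17}$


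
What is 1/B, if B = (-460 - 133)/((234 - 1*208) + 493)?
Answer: -519/593 ≈ -0.87521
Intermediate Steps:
B = -593/519 (B = -593/((234 - 208) + 493) = -593/(26 + 493) = -593/519 ≈ -1.1426)
1/B = 1/(-593/519) = -519/593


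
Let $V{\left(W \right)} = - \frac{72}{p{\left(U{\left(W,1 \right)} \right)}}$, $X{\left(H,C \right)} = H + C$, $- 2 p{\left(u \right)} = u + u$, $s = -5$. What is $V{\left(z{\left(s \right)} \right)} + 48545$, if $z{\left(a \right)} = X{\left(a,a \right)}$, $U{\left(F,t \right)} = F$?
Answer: $\frac{242689}{5} \approx 48538.0$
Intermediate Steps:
$p{\left(u \right)} = - u$ ($p{\left(u \right)} = - \frac{u + u}{2} = - \frac{2 u}{2} = - u$)
$X{\left(H,C \right)} = C + H$
$z{\left(a \right)} = 2 a$ ($z{\left(a \right)} = a + a = 2 a$)
$V{\left(W \right)} = \frac{72}{W}$ ($V{\left(W \right)} = - \frac{72}{\left(-1\right) W} = - 72 \left(- \frac{1}{W}\right) = \frac{72}{W}$)
$V{\left(z{\left(s \right)} \right)} + 48545 = \frac{72}{2 \left(-5\right)} + 48545 = \frac{72}{-10} + 48545 = 72 \left(- \frac{1}{10}\right) + 48545 = - \frac{36}{5} + 48545 = \frac{242689}{5}$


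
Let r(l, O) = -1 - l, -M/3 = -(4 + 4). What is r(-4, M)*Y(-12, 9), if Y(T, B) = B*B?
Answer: 243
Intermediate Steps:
M = 24 (M = -(-3)*(4 + 4) = -(-3)*8 = -3*(-8) = 24)
Y(T, B) = B²
r(-4, M)*Y(-12, 9) = (-1 - 1*(-4))*9² = (-1 + 4)*81 = 3*81 = 243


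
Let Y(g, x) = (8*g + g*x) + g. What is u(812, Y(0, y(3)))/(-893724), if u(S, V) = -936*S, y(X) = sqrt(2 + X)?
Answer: 4872/5729 ≈ 0.85041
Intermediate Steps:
Y(g, x) = 9*g + g*x
u(812, Y(0, y(3)))/(-893724) = -936*812/(-893724) = -760032*(-1/893724) = 4872/5729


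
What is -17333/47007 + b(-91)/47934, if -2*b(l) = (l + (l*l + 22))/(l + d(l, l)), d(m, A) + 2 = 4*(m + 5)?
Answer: -20160226604/54703503117 ≈ -0.36854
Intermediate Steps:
d(m, A) = 18 + 4*m (d(m, A) = -2 + 4*(m + 5) = -2 + 4*(5 + m) = -2 + (20 + 4*m) = 18 + 4*m)
b(l) = -(22 + l + l²)/(2*(18 + 5*l)) (b(l) = -(l + (l*l + 22))/(2*(l + (18 + 4*l))) = -(l + (l² + 22))/(2*(18 + 5*l)) = -(l + (22 + l²))/(2*(18 + 5*l)) = -(22 + l + l²)/(2*(18 + 5*l)))
-17333/47007 + b(-91)/47934 = -17333/47007 + ((-22 - 1*(-91) - 1*(-91)²)/(2*(18 + 5*(-91))))/47934 = -17333*1/47007 + ((-22 + 91 - 1*8281)/(2*(18 - 455)))*(1/47934) = -17333/47007 + ((½)*(-22 + 91 - 8281)/(-437))*(1/47934) = -17333/47007 + ((½)*(-1/437)*(-8212))*(1/47934) = -17333/47007 + (4106/437)*(1/47934) = -17333/47007 + 2053/10473579 = -20160226604/54703503117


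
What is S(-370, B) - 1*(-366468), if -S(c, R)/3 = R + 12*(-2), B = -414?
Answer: 367782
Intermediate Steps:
S(c, R) = 72 - 3*R (S(c, R) = -3*(R + 12*(-2)) = -3*(R - 24) = -3*(-24 + R) = 72 - 3*R)
S(-370, B) - 1*(-366468) = (72 - 3*(-414)) - 1*(-366468) = (72 + 1242) + 366468 = 1314 + 366468 = 367782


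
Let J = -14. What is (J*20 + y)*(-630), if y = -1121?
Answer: 882630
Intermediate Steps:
(J*20 + y)*(-630) = (-14*20 - 1121)*(-630) = (-280 - 1121)*(-630) = -1401*(-630) = 882630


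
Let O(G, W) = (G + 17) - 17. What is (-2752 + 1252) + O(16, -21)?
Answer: -1484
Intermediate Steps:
O(G, W) = G (O(G, W) = (17 + G) - 17 = G)
(-2752 + 1252) + O(16, -21) = (-2752 + 1252) + 16 = -1500 + 16 = -1484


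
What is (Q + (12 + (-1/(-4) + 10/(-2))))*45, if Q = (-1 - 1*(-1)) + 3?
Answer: 1845/4 ≈ 461.25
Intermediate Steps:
Q = 3 (Q = (-1 + 1) + 3 = 0 + 3 = 3)
(Q + (12 + (-1/(-4) + 10/(-2))))*45 = (3 + (12 + (-1/(-4) + 10/(-2))))*45 = (3 + (12 + (-1*(-¼) + 10*(-½))))*45 = (3 + (12 + (¼ - 5)))*45 = (3 + (12 - 19/4))*45 = (3 + 29/4)*45 = (41/4)*45 = 1845/4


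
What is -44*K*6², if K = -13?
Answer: 20592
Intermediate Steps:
-44*K*6² = -44*(-13)*6² = 572*36 = 20592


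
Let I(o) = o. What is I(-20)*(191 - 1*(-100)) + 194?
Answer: -5626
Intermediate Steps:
I(-20)*(191 - 1*(-100)) + 194 = -20*(191 - 1*(-100)) + 194 = -20*(191 + 100) + 194 = -20*291 + 194 = -5820 + 194 = -5626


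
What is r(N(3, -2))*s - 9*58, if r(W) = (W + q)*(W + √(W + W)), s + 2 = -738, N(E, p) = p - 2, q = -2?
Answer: -18282 + 8880*I*√2 ≈ -18282.0 + 12558.0*I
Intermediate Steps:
N(E, p) = -2 + p
s = -740 (s = -2 - 738 = -740)
r(W) = (-2 + W)*(W + √2*√W) (r(W) = (W - 2)*(W + √(W + W)) = (-2 + W)*(W + √(2*W)) = (-2 + W)*(W + √2*√W))
r(N(3, -2))*s - 9*58 = ((-2 - 2)² - 2*(-2 - 2) + √2*(-2 - 2)^(3/2) - 2*√2*√(-2 - 2))*(-740) - 9*58 = ((-4)² - 2*(-4) + √2*(-4)^(3/2) - 2*√2*√(-4))*(-740) - 522 = (16 + 8 + √2*(-8*I) - 2*√2*2*I)*(-740) - 522 = (16 + 8 - 8*I*√2 - 4*I*√2)*(-740) - 522 = (24 - 12*I*√2)*(-740) - 522 = (-17760 + 8880*I*√2) - 522 = -18282 + 8880*I*√2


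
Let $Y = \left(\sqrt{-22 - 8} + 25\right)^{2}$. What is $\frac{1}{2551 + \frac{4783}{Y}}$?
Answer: $\frac{5 \left(- 119 i + 10 \sqrt{30}\right)}{2 \left(- 761314 i + 63775 \sqrt{30}\right)} \approx 0.00039099 + 4.6674 \cdot 10^{-7} i$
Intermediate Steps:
$Y = \left(25 + i \sqrt{30}\right)^{2}$ ($Y = \left(\sqrt{-30} + 25\right)^{2} = \left(i \sqrt{30} + 25\right)^{2} = \left(25 + i \sqrt{30}\right)^{2} \approx 595.0 + 273.86 i$)
$\frac{1}{2551 + \frac{4783}{Y}} = \frac{1}{2551 + \frac{4783}{\left(25 + i \sqrt{30}\right)^{2}}}$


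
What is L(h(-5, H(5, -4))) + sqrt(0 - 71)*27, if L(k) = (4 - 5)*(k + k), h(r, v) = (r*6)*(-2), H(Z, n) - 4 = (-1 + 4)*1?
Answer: -120 + 27*I*sqrt(71) ≈ -120.0 + 227.51*I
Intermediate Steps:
H(Z, n) = 7 (H(Z, n) = 4 + (-1 + 4)*1 = 4 + 3*1 = 4 + 3 = 7)
h(r, v) = -12*r (h(r, v) = (6*r)*(-2) = -12*r)
L(k) = -2*k
L(h(-5, H(5, -4))) + sqrt(0 - 71)*27 = -(-24)*(-5) + sqrt(0 - 71)*27 = -2*60 + sqrt(-71)*27 = -120 + (I*sqrt(71))*27 = -120 + 27*I*sqrt(71)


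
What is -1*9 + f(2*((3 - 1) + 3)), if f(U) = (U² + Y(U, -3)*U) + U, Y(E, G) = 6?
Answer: 161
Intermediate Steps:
f(U) = U² + 7*U (f(U) = (U² + 6*U) + U = U² + 7*U)
-1*9 + f(2*((3 - 1) + 3)) = -1*9 + (2*((3 - 1) + 3))*(7 + 2*((3 - 1) + 3)) = -9 + (2*(2 + 3))*(7 + 2*(2 + 3)) = -9 + (2*5)*(7 + 2*5) = -9 + 10*(7 + 10) = -9 + 10*17 = -9 + 170 = 161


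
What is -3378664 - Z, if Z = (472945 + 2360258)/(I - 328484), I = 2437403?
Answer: -2375110512473/702973 ≈ -3.3787e+6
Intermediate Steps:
Z = 944401/702973 (Z = (472945 + 2360258)/(2437403 - 328484) = 2833203/2108919 = 2833203*(1/2108919) = 944401/702973 ≈ 1.3434)
-3378664 - Z = -3378664 - 1*944401/702973 = -3378664 - 944401/702973 = -2375110512473/702973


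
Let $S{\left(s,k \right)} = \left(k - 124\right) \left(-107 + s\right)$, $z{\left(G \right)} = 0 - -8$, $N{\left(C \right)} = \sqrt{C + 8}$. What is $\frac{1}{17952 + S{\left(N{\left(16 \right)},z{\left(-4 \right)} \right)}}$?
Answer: $\frac{7591}{230412388} + \frac{29 \sqrt{6}}{115206194} \approx 3.3562 \cdot 10^{-5}$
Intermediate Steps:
$N{\left(C \right)} = \sqrt{8 + C}$
$z{\left(G \right)} = 8$ ($z{\left(G \right)} = 0 + 8 = 8$)
$S{\left(s,k \right)} = \left(-124 + k\right) \left(-107 + s\right)$
$\frac{1}{17952 + S{\left(N{\left(16 \right)},z{\left(-4 \right)} \right)}} = \frac{1}{17952 + \left(13268 - 124 \sqrt{8 + 16} - 856 + 8 \sqrt{8 + 16}\right)} = \frac{1}{17952 + \left(13268 - 124 \sqrt{24} - 856 + 8 \sqrt{24}\right)} = \frac{1}{17952 + \left(13268 - 124 \cdot 2 \sqrt{6} - 856 + 8 \cdot 2 \sqrt{6}\right)} = \frac{1}{17952 + \left(13268 - 248 \sqrt{6} - 856 + 16 \sqrt{6}\right)} = \frac{1}{17952 + \left(12412 - 232 \sqrt{6}\right)} = \frac{1}{30364 - 232 \sqrt{6}}$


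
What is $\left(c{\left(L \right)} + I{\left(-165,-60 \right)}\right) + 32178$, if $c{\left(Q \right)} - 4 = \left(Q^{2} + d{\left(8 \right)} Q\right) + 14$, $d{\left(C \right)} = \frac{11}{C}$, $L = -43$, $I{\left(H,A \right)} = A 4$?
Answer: $\frac{269967}{8} \approx 33746.0$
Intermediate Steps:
$I{\left(H,A \right)} = 4 A$
$c{\left(Q \right)} = 18 + Q^{2} + \frac{11 Q}{8}$ ($c{\left(Q \right)} = 4 + \left(\left(Q^{2} + \frac{11}{8} Q\right) + 14\right) = 4 + \left(\left(Q^{2} + 11 \cdot \frac{1}{8} Q\right) + 14\right) = 4 + \left(\left(Q^{2} + \frac{11 Q}{8}\right) + 14\right) = 4 + \left(14 + Q^{2} + \frac{11 Q}{8}\right) = 18 + Q^{2} + \frac{11 Q}{8}$)
$\left(c{\left(L \right)} + I{\left(-165,-60 \right)}\right) + 32178 = \left(\left(18 + \left(-43\right)^{2} + \frac{11}{8} \left(-43\right)\right) + 4 \left(-60\right)\right) + 32178 = \left(\left(18 + 1849 - \frac{473}{8}\right) - 240\right) + 32178 = \left(\frac{14463}{8} - 240\right) + 32178 = \frac{12543}{8} + 32178 = \frac{269967}{8}$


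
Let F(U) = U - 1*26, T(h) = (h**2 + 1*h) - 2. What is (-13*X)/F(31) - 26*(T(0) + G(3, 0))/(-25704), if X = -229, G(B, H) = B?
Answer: 38260469/64260 ≈ 595.40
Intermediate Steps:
T(h) = -2 + h + h**2 (T(h) = (h**2 + h) - 2 = (h + h**2) - 2 = -2 + h + h**2)
F(U) = -26 + U (F(U) = U - 26 = -26 + U)
(-13*X)/F(31) - 26*(T(0) + G(3, 0))/(-25704) = (-13*(-229))/(-26 + 31) - 26*((-2 + 0 + 0**2) + 3)/(-25704) = 2977/5 - 26*((-2 + 0 + 0) + 3)*(-1/25704) = 2977*(1/5) - 26*(-2 + 3)*(-1/25704) = 2977/5 - 26*1*(-1/25704) = 2977/5 - 26*(-1/25704) = 2977/5 + 13/12852 = 38260469/64260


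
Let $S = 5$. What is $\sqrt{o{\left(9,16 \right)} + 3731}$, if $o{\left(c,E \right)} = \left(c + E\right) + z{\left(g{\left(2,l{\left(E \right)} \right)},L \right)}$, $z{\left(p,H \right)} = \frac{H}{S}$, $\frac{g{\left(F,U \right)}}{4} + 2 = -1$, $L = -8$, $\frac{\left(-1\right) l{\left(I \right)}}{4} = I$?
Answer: $\frac{38 \sqrt{65}}{5} \approx 61.273$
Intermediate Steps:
$l{\left(I \right)} = - 4 I$
$g{\left(F,U \right)} = -12$ ($g{\left(F,U \right)} = -8 + 4 \left(-1\right) = -8 - 4 = -12$)
$z{\left(p,H \right)} = \frac{H}{5}$
$o{\left(c,E \right)} = - \frac{8}{5} + E + c$ ($o{\left(c,E \right)} = \left(c + E\right) + \frac{1}{5} \left(-8\right) = \left(E + c\right) - \frac{8}{5} = - \frac{8}{5} + E + c$)
$\sqrt{o{\left(9,16 \right)} + 3731} = \sqrt{\left(- \frac{8}{5} + 16 + 9\right) + 3731} = \sqrt{\frac{117}{5} + 3731} = \sqrt{\frac{18772}{5}} = \frac{38 \sqrt{65}}{5}$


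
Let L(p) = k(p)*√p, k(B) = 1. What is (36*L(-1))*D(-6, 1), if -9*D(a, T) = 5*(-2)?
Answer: 40*I ≈ 40.0*I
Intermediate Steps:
D(a, T) = 10/9 (D(a, T) = -5*(-2)/9 = -⅑*(-10) = 10/9)
L(p) = √p (L(p) = 1*√p = √p)
(36*L(-1))*D(-6, 1) = (36*√(-1))*(10/9) = (36*I)*(10/9) = 40*I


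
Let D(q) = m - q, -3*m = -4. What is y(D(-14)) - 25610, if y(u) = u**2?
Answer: -228374/9 ≈ -25375.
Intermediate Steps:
m = 4/3 (m = -1/3*(-4) = 4/3 ≈ 1.3333)
D(q) = 4/3 - q
y(D(-14)) - 25610 = (4/3 - 1*(-14))**2 - 25610 = (4/3 + 14)**2 - 25610 = (46/3)**2 - 25610 = 2116/9 - 25610 = -228374/9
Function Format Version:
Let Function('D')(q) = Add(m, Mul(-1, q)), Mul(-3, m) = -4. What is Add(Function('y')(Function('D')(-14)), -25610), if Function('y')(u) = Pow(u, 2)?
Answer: Rational(-228374, 9) ≈ -25375.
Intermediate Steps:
m = Rational(4, 3) (m = Mul(Rational(-1, 3), -4) = Rational(4, 3) ≈ 1.3333)
Function('D')(q) = Add(Rational(4, 3), Mul(-1, q))
Add(Function('y')(Function('D')(-14)), -25610) = Add(Pow(Add(Rational(4, 3), Mul(-1, -14)), 2), -25610) = Add(Pow(Add(Rational(4, 3), 14), 2), -25610) = Add(Pow(Rational(46, 3), 2), -25610) = Add(Rational(2116, 9), -25610) = Rational(-228374, 9)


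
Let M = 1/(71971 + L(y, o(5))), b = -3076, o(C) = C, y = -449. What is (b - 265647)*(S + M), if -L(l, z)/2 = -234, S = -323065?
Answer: 6288791494613082/72439 ≈ 8.6815e+10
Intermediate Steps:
L(l, z) = 468 (L(l, z) = -2*(-234) = 468)
M = 1/72439 (M = 1/(71971 + 468) = 1/72439 ≈ 1.3805e-5)
(b - 265647)*(S + M) = (-3076 - 265647)*(-323065 + 1/72439) = -268723*(-23402505534/72439) = 6288791494613082/72439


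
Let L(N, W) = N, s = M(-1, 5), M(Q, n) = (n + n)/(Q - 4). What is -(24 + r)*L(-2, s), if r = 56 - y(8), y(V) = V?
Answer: 144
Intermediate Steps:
M(Q, n) = 2*n/(-4 + Q) (M(Q, n) = (2*n)/(-4 + Q) = 2*n/(-4 + Q))
s = -2 (s = 2*5/(-4 - 1) = 2*5/(-5) = 2*5*(-⅕) = -2)
r = 48 (r = 56 - 1*8 = 56 - 8 = 48)
-(24 + r)*L(-2, s) = -(24 + 48)*(-2) = -72*(-2) = -1*(-144) = 144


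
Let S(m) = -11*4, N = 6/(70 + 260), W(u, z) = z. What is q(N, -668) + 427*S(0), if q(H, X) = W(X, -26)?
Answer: -18814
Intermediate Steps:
N = 1/55 (N = 6/330 = 6*(1/330) = 1/55 ≈ 0.018182)
S(m) = -44
q(H, X) = -26
q(N, -668) + 427*S(0) = -26 + 427*(-44) = -26 - 18788 = -18814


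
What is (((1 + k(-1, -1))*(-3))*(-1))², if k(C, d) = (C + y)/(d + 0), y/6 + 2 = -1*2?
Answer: 6084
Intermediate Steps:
y = -24 (y = -12 + 6*(-1*2) = -12 + 6*(-2) = -12 - 12 = -24)
k(C, d) = (-24 + C)/d (k(C, d) = (C - 24)/(d + 0) = (-24 + C)/d)
(((1 + k(-1, -1))*(-3))*(-1))² = (((1 + (-24 - 1)/(-1))*(-3))*(-1))² = (((1 - 1*(-25))*(-3))*(-1))² = (((1 + 25)*(-3))*(-1))² = ((26*(-3))*(-1))² = (-78*(-1))² = 78² = 6084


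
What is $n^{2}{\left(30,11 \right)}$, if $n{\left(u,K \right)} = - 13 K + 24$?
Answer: $14161$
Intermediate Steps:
$n{\left(u,K \right)} = 24 - 13 K$
$n^{2}{\left(30,11 \right)} = \left(24 - 143\right)^{2} = \left(-119\right)^{2} = 14161$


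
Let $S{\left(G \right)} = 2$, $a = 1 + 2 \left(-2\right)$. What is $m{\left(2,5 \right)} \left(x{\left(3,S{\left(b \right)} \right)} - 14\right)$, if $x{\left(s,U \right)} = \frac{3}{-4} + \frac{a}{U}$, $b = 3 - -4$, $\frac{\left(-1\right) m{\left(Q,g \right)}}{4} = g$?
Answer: $325$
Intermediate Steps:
$m{\left(Q,g \right)} = - 4 g$
$b = 7$ ($b = 3 + 4 = 7$)
$a = -3$ ($a = 1 - 4 = -3$)
$x{\left(s,U \right)} = - \frac{3}{4} - \frac{3}{U}$ ($x{\left(s,U \right)} = \frac{3}{-4} - \frac{3}{U} = 3 \left(- \frac{1}{4}\right) - \frac{3}{U} = - \frac{3}{4} - \frac{3}{U}$)
$m{\left(2,5 \right)} \left(x{\left(3,S{\left(b \right)} \right)} - 14\right) = \left(-4\right) 5 \left(\left(- \frac{3}{4} - \frac{3}{2}\right) - 14\right) = - 20 \left(\left(- \frac{3}{4} - \frac{3}{2}\right) - 14\right) = - 20 \left(- \frac{9}{4} - 14\right) = \left(-20\right) \left(- \frac{65}{4}\right) = 325$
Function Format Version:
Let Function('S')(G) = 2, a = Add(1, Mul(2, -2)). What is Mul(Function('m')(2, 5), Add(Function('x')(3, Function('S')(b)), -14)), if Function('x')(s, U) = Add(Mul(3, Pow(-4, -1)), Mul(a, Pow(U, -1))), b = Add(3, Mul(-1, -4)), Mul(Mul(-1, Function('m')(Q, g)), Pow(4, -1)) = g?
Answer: 325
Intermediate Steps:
Function('m')(Q, g) = Mul(-4, g)
b = 7 (b = Add(3, 4) = 7)
a = -3 (a = Add(1, -4) = -3)
Function('x')(s, U) = Add(Rational(-3, 4), Mul(-3, Pow(U, -1))) (Function('x')(s, U) = Add(Mul(3, Pow(-4, -1)), Mul(-3, Pow(U, -1))) = Add(Mul(3, Rational(-1, 4)), Mul(-3, Pow(U, -1))) = Add(Rational(-3, 4), Mul(-3, Pow(U, -1))))
Mul(Function('m')(2, 5), Add(Function('x')(3, Function('S')(b)), -14)) = Mul(Mul(-4, 5), Add(Add(Rational(-3, 4), Mul(-3, Pow(2, -1))), -14)) = Mul(-20, Add(Add(Rational(-3, 4), Mul(-3, Rational(1, 2))), -14)) = Mul(-20, Add(Add(Rational(-3, 4), Rational(-3, 2)), -14)) = Mul(-20, Add(Rational(-9, 4), -14)) = Mul(-20, Rational(-65, 4)) = 325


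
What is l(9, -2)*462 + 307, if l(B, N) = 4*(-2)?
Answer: -3389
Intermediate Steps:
l(B, N) = -8
l(9, -2)*462 + 307 = -8*462 + 307 = -3696 + 307 = -3389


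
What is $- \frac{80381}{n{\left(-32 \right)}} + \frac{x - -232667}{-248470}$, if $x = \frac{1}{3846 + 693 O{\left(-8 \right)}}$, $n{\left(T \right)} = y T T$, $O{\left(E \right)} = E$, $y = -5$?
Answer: $\frac{1594507921603}{108006927360} \approx 14.763$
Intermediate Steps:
$n{\left(T \right)} = - 5 T^{2}$ ($n{\left(T \right)} = - 5 T T = - 5 T^{2}$)
$x = - \frac{1}{1698}$ ($x = \frac{1}{3846 + 693 \left(-8\right)} = \frac{1}{3846 - 5544} = \frac{1}{-1698} = - \frac{1}{1698} \approx -0.00058893$)
$- \frac{80381}{n{\left(-32 \right)}} + \frac{x - -232667}{-248470} = - \frac{80381}{\left(-5\right) \left(-32\right)^{2}} + \frac{- \frac{1}{1698} - -232667}{-248470} = - \frac{80381}{\left(-5\right) 1024} + \left(- \frac{1}{1698} + 232667\right) \left(- \frac{1}{248470}\right) = - \frac{80381}{-5120} + \frac{395068565}{1698} \left(- \frac{1}{248470}\right) = \left(-80381\right) \left(- \frac{1}{5120}\right) - \frac{79013713}{84380412} = \frac{80381}{5120} - \frac{79013713}{84380412} = \frac{1594507921603}{108006927360}$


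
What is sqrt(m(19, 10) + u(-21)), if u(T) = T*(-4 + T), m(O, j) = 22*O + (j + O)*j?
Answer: 3*sqrt(137) ≈ 35.114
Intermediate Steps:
m(O, j) = 22*O + j*(O + j) (m(O, j) = 22*O + (O + j)*j = 22*O + j*(O + j))
sqrt(m(19, 10) + u(-21)) = sqrt((10**2 + 22*19 + 19*10) - 21*(-4 - 21)) = sqrt((100 + 418 + 190) - 21*(-25)) = sqrt(708 + 525) = sqrt(1233) = 3*sqrt(137)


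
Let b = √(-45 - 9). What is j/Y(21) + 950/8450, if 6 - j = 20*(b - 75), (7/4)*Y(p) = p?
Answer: 42457/338 - 5*I*√6 ≈ 125.61 - 12.247*I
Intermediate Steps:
b = 3*I*√6 (b = √(-54) = 3*I*√6 ≈ 7.3485*I)
Y(p) = 4*p/7
j = 1506 - 60*I*√6 (j = 6 - 20*(3*I*√6 - 75) = 6 - 20*(-75 + 3*I*√6) = 6 - (-1500 + 60*I*√6) = 6 + (1500 - 60*I*√6) = 1506 - 60*I*√6 ≈ 1506.0 - 146.97*I)
j/Y(21) + 950/8450 = (1506 - 60*I*√6)/(((4/7)*21)) + 950/8450 = (1506 - 60*I*√6)/12 + 950*(1/8450) = (1506 - 60*I*√6)*(1/12) + 19/169 = (251/2 - 5*I*√6) + 19/169 = 42457/338 - 5*I*√6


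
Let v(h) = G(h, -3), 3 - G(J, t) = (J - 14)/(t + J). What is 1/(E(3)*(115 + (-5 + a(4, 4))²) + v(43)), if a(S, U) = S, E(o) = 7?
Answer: 40/32571 ≈ 0.0012281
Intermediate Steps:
G(J, t) = 3 - (-14 + J)/(J + t) (G(J, t) = 3 - (J - 14)/(t + J) = 3 - (-14 + J)/(J + t))
v(h) = (5 + 2*h)/(-3 + h) (v(h) = (14 + 2*h + 3*(-3))/(h - 3) = (14 + 2*h - 9)/(-3 + h) = (5 + 2*h)/(-3 + h))
1/(E(3)*(115 + (-5 + a(4, 4))²) + v(43)) = 1/(7*(115 + (-5 + 4)²) + (5 + 2*43)/(-3 + 43)) = 1/(7*(115 + (-1)²) + (5 + 86)/40) = 1/(7*(115 + 1) + (1/40)*91) = 1/(7*116 + 91/40) = 1/(812 + 91/40) = 1/(32571/40) = 40/32571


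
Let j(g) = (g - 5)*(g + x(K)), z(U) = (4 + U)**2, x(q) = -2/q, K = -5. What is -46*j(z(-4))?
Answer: 92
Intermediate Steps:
j(g) = (-5 + g)*(2/5 + g) (j(g) = (g - 5)*(g - 2/(-5)) = (-5 + g)*(g - 2*(-1/5)) = (-5 + g)*(g + 2/5) = (-5 + g)*(2/5 + g))
-46*j(z(-4)) = -46*(-2 + ((4 - 4)**2)**2 - 23*(4 - 4)**2/5) = -46*(-2 + (0**2)**2 - 23/5*0**2) = -46*(-2 + 0**2 - 23/5*0) = -46*(-2 + 0 + 0) = -46*(-2) = 92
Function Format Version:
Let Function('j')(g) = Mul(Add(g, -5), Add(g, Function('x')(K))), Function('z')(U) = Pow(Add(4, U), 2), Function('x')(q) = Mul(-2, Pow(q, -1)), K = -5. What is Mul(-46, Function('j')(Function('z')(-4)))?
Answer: 92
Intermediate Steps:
Function('j')(g) = Mul(Add(-5, g), Add(Rational(2, 5), g)) (Function('j')(g) = Mul(Add(g, -5), Add(g, Mul(-2, Pow(-5, -1)))) = Mul(Add(-5, g), Add(g, Mul(-2, Rational(-1, 5)))) = Mul(Add(-5, g), Add(g, Rational(2, 5))) = Mul(Add(-5, g), Add(Rational(2, 5), g)))
Mul(-46, Function('j')(Function('z')(-4))) = Mul(-46, Add(-2, Pow(Pow(Add(4, -4), 2), 2), Mul(Rational(-23, 5), Pow(Add(4, -4), 2)))) = Mul(-46, Add(-2, Pow(Pow(0, 2), 2), Mul(Rational(-23, 5), Pow(0, 2)))) = Mul(-46, Add(-2, Pow(0, 2), Mul(Rational(-23, 5), 0))) = Mul(-46, Add(-2, 0, 0)) = Mul(-46, -2) = 92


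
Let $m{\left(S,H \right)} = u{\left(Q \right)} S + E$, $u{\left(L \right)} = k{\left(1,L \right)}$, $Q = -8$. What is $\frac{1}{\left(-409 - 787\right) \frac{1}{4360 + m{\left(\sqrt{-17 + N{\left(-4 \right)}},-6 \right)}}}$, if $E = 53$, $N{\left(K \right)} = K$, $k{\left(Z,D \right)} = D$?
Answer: $- \frac{4413}{1196} + \frac{2 i \sqrt{21}}{299} \approx -3.6898 + 0.030653 i$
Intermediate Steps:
$u{\left(L \right)} = L$
$m{\left(S,H \right)} = 53 - 8 S$ ($m{\left(S,H \right)} = - 8 S + 53 = 53 - 8 S$)
$\frac{1}{\left(-409 - 787\right) \frac{1}{4360 + m{\left(\sqrt{-17 + N{\left(-4 \right)}},-6 \right)}}} = \frac{1}{\left(-409 - 787\right) \frac{1}{4360 + \left(53 - 8 \sqrt{-17 - 4}\right)}} = \frac{1}{\left(-1196\right) \frac{1}{4360 + \left(53 - 8 \sqrt{-21}\right)}} = \frac{1}{\left(-1196\right) \frac{1}{4360 + \left(53 - 8 i \sqrt{21}\right)}} = \frac{1}{\left(-1196\right) \frac{1}{4413 - 8 i \sqrt{21}}} = - \frac{4413}{1196} + \frac{2 i \sqrt{21}}{299}$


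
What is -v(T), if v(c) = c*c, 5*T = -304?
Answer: -92416/25 ≈ -3696.6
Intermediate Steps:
T = -304/5 (T = (⅕)*(-304) = -304/5 ≈ -60.800)
v(c) = c²
-v(T) = -(-304/5)² = -1*92416/25 = -92416/25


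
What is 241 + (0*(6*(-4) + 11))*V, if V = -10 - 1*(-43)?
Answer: 241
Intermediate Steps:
V = 33 (V = -10 + 43 = 33)
241 + (0*(6*(-4) + 11))*V = 241 + (0*(6*(-4) + 11))*33 = 241 + (0*(-24 + 11))*33 = 241 + (0*(-13))*33 = 241 + 0*33 = 241 + 0 = 241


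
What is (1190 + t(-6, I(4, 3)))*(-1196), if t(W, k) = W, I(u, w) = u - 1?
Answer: -1416064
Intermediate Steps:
I(u, w) = -1 + u
(1190 + t(-6, I(4, 3)))*(-1196) = (1190 - 6)*(-1196) = 1184*(-1196) = -1416064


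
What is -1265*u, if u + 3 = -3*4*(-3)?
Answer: -41745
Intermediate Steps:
u = 33 (u = -3 - 3*4*(-3) = -3 - 12*(-3) = -3 + 36 = 33)
-1265*u = -1265*33 = -41745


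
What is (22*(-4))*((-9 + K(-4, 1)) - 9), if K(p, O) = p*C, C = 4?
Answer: 2992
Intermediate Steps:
K(p, O) = 4*p (K(p, O) = p*4 = 4*p)
(22*(-4))*((-9 + K(-4, 1)) - 9) = (22*(-4))*((-9 + 4*(-4)) - 9) = -88*((-9 - 16) - 9) = -88*(-25 - 9) = -88*(-34) = 2992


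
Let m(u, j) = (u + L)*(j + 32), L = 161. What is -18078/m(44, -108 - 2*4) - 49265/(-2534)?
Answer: 5322339/259735 ≈ 20.491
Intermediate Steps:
m(u, j) = (32 + j)*(161 + u) (m(u, j) = (u + 161)*(j + 32) = (161 + u)*(32 + j) = (32 + j)*(161 + u))
-18078/m(44, -108 - 2*4) - 49265/(-2534) = -18078/(5152 + 32*44 + 161*(-108 - 2*4) + (-108 - 2*4)*44) - 49265/(-2534) = -18078/(5152 + 1408 + 161*(-108 - 1*8) + (-108 - 1*8)*44) - 49265*(-1/2534) = -18078/(5152 + 1408 + 161*(-108 - 8) + (-108 - 8)*44) + 49265/2534 = -18078/(5152 + 1408 + 161*(-116) - 116*44) + 49265/2534 = -18078/(5152 + 1408 - 18676 - 5104) + 49265/2534 = -18078/(-17220) + 49265/2534 = -18078*(-1/17220) + 49265/2534 = 3013/2870 + 49265/2534 = 5322339/259735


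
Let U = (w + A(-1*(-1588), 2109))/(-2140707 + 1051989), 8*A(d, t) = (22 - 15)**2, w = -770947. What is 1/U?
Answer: 8709744/6167527 ≈ 1.4122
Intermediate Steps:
A(d, t) = 49/8 (A(d, t) = (22 - 15)**2/8 = (1/8)*7**2 = (1/8)*49 = 49/8)
U = 6167527/8709744 (U = (-770947 + 49/8)/(-2140707 + 1051989) = -6167527/8/(-1088718) = -6167527/8*(-1/1088718) = 6167527/8709744 ≈ 0.70812)
1/U = 1/(6167527/8709744) = 8709744/6167527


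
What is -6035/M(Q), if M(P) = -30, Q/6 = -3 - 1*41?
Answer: 1207/6 ≈ 201.17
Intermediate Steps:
Q = -264 (Q = 6*(-3 - 1*41) = 6*(-3 - 41) = 6*(-44) = -264)
-6035/M(Q) = -6035/(-30) = -6035*(-1/30) = 1207/6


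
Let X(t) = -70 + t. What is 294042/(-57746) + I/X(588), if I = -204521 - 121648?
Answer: -9493634415/14956214 ≈ -634.76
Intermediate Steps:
I = -326169
294042/(-57746) + I/X(588) = 294042/(-57746) - 326169/(-70 + 588) = 294042*(-1/57746) - 326169/518 = -147021/28873 - 326169*1/518 = -147021/28873 - 326169/518 = -9493634415/14956214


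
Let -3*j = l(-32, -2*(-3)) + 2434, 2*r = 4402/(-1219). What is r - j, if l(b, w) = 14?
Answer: 992503/1219 ≈ 814.19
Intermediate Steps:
r = -2201/1219 (r = (4402/(-1219))/2 = (4402*(-1/1219))/2 = (½)*(-4402/1219) = -2201/1219 ≈ -1.8056)
j = -816 (j = -(14 + 2434)/3 = -⅓*2448 = -816)
r - j = -2201/1219 - 1*(-816) = -2201/1219 + 816 = 992503/1219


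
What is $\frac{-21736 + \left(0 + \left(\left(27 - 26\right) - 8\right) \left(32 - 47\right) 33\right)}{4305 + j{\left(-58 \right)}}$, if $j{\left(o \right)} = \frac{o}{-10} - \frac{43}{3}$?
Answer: $- \frac{274065}{64447} \approx -4.2526$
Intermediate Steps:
$j{\left(o \right)} = - \frac{43}{3} - \frac{o}{10}$ ($j{\left(o \right)} = o \left(- \frac{1}{10}\right) - \frac{43}{3} = - \frac{o}{10} - \frac{43}{3} = - \frac{43}{3} - \frac{o}{10}$)
$\frac{-21736 + \left(0 + \left(\left(27 - 26\right) - 8\right) \left(32 - 47\right) 33\right)}{4305 + j{\left(-58 \right)}} = \frac{-21736 + \left(0 + \left(\left(27 - 26\right) - 8\right) \left(32 - 47\right) 33\right)}{4305 - \frac{128}{15}} = \frac{-21736 + \left(0 + \left(\left(27 - 26\right) - 8\right) \left(-15\right) 33\right)}{4305 + \left(- \frac{43}{3} + \frac{29}{5}\right)} = \frac{-21736 + \left(0 + \left(1 - 8\right) \left(-15\right) 33\right)}{4305 - \frac{128}{15}} = \frac{-21736 + \left(0 + \left(-7\right) \left(-15\right) 33\right)}{\frac{64447}{15}} = \left(-21736 + \left(0 + 105 \cdot 33\right)\right) \frac{15}{64447} = \left(-21736 + \left(0 + 3465\right)\right) \frac{15}{64447} = \left(-21736 + 3465\right) \frac{15}{64447} = \left(-18271\right) \frac{15}{64447} = - \frac{274065}{64447}$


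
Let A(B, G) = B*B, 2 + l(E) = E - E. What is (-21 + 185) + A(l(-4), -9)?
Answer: 168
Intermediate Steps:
l(E) = -2 (l(E) = -2 + (E - E) = -2 + 0 = -2)
A(B, G) = B²
(-21 + 185) + A(l(-4), -9) = (-21 + 185) + (-2)² = 164 + 4 = 168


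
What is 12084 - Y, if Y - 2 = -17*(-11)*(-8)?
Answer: 13578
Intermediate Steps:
Y = -1494 (Y = 2 - 17*(-11)*(-8) = 2 + 187*(-8) = 2 - 1496 = -1494)
12084 - Y = 12084 - 1*(-1494) = 12084 + 1494 = 13578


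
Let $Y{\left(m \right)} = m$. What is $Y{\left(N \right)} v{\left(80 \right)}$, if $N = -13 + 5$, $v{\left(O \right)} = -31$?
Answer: $248$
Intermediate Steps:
$N = -8$
$Y{\left(N \right)} v{\left(80 \right)} = \left(-8\right) \left(-31\right) = 248$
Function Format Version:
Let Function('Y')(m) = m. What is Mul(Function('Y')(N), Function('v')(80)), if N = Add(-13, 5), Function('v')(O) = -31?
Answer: 248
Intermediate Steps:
N = -8
Mul(Function('Y')(N), Function('v')(80)) = Mul(-8, -31) = 248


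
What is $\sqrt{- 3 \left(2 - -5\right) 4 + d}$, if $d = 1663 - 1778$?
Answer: $i \sqrt{199} \approx 14.107 i$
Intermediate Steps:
$d = -115$ ($d = 1663 - 1778 = -115$)
$\sqrt{- 3 \left(2 - -5\right) 4 + d} = \sqrt{- 3 \left(2 - -5\right) 4 - 115} = \sqrt{- 3 \left(2 + 5\right) 4 - 115} = \sqrt{\left(-3\right) 7 \cdot 4 - 115} = \sqrt{\left(-21\right) 4 - 115} = \sqrt{-84 - 115} = \sqrt{-199} = i \sqrt{199}$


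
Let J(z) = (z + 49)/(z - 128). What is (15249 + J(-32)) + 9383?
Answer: 3941103/160 ≈ 24632.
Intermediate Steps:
J(z) = (49 + z)/(-128 + z)
(15249 + J(-32)) + 9383 = (15249 + (49 - 32)/(-128 - 32)) + 9383 = (15249 + 17/(-160)) + 9383 = (15249 - 1/160*17) + 9383 = (15249 - 17/160) + 9383 = 2439823/160 + 9383 = 3941103/160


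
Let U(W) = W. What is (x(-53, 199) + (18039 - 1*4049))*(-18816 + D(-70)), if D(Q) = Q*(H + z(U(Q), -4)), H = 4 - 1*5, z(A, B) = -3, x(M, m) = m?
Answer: -263007304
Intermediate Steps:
H = -1 (H = 4 - 5 = -1)
D(Q) = -4*Q (D(Q) = Q*(-1 - 3) = Q*(-4) = -4*Q)
(x(-53, 199) + (18039 - 1*4049))*(-18816 + D(-70)) = (199 + (18039 - 1*4049))*(-18816 - 4*(-70)) = (199 + (18039 - 4049))*(-18816 + 280) = (199 + 13990)*(-18536) = 14189*(-18536) = -263007304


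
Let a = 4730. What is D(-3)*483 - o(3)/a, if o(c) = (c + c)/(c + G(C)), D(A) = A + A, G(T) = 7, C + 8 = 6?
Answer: -68537703/23650 ≈ -2898.0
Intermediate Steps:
C = -2 (C = -8 + 6 = -2)
D(A) = 2*A
o(c) = 2*c/(7 + c) (o(c) = (c + c)/(c + 7) = (2*c)/(7 + c) = 2*c/(7 + c))
D(-3)*483 - o(3)/a = (2*(-3))*483 - 2*3/(7 + 3)/4730 = -6*483 - 2*3/10/4730 = -2898 - 2*3*(⅒)/4730 = -2898 - 3/(5*4730) = -2898 - 1*3/23650 = -2898 - 3/23650 = -68537703/23650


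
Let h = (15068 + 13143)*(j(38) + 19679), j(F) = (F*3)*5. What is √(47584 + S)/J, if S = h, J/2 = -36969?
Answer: -√571292123/73938 ≈ -0.32327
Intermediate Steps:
J = -73938 (J = 2*(-36969) = -73938)
j(F) = 15*F (j(F) = (3*F)*5 = 15*F)
h = 571244539 (h = (15068 + 13143)*(15*38 + 19679) = 28211*(570 + 19679) = 28211*20249 = 571244539)
S = 571244539
√(47584 + S)/J = √(47584 + 571244539)/(-73938) = √571292123*(-1/73938) = -√571292123/73938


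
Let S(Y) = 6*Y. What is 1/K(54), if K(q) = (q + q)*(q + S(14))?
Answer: 1/14904 ≈ 6.7096e-5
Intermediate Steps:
K(q) = 2*q*(84 + q) (K(q) = (q + q)*(q + 6*14) = (2*q)*(q + 84) = (2*q)*(84 + q) = 2*q*(84 + q))
1/K(54) = 1/(2*54*(84 + 54)) = 1/(2*54*138) = 1/14904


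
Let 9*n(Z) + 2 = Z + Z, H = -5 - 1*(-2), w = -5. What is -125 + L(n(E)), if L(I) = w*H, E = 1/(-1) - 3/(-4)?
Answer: -110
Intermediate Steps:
H = -3 (H = -5 + 2 = -3)
E = -¼ (E = 1*(-1) - 3*(-¼) = -1 + ¾ = -¼ ≈ -0.25000)
n(Z) = -2/9 + 2*Z/9 (n(Z) = -2/9 + (Z + Z)/9 = -2/9 + (2*Z)/9 = -2/9 + 2*Z/9)
L(I) = 15 (L(I) = -5*(-3) = 15)
-125 + L(n(E)) = -125 + 15 = -110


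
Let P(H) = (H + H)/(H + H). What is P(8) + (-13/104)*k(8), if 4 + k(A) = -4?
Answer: 2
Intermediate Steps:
k(A) = -8 (k(A) = -4 - 4 = -8)
P(H) = 1 (P(H) = (2*H)/((2*H)) = (2*H)*(1/(2*H)) = 1)
P(8) + (-13/104)*k(8) = 1 - 13/104*(-8) = 1 - 13*1/104*(-8) = 1 - ⅛*(-8) = 1 + 1 = 2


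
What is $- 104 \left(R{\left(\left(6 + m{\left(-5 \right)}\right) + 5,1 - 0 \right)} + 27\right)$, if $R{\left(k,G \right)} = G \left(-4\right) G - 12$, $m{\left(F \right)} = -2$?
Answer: $-1144$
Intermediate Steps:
$R{\left(k,G \right)} = -12 - 4 G^{2}$ ($R{\left(k,G \right)} = - 4 G G - 12 = - 4 G^{2} - 12 = -12 - 4 G^{2}$)
$- 104 \left(R{\left(\left(6 + m{\left(-5 \right)}\right) + 5,1 - 0 \right)} + 27\right) = - 104 \left(\left(-12 - 4 \left(1 - 0\right)^{2}\right) + 27\right) = - 104 \left(\left(-12 - 4 \left(1 + 0\right)^{2}\right) + 27\right) = - 104 \left(\left(-12 - 4 \cdot 1^{2}\right) + 27\right) = - 104 \left(\left(-12 - 4\right) + 27\right) = - 104 \left(-16 + 27\right) = \left(-104\right) 11 = -1144$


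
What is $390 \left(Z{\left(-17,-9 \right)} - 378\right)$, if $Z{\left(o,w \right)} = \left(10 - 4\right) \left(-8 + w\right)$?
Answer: $-187200$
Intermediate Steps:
$Z{\left(o,w \right)} = -48 + 6 w$ ($Z{\left(o,w \right)} = 6 \left(-8 + w\right) = -48 + 6 w$)
$390 \left(Z{\left(-17,-9 \right)} - 378\right) = 390 \left(\left(-48 + 6 \left(-9\right)\right) - 378\right) = 390 \left(\left(-48 - 54\right) - 378\right) = 390 \left(-102 - 378\right) = 390 \left(-480\right) = -187200$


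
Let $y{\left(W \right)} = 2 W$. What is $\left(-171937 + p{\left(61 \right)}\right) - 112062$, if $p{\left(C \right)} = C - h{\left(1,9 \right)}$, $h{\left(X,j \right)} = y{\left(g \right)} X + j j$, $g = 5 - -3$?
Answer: $-284035$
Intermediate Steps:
$g = 8$ ($g = 5 + 3 = 8$)
$h{\left(X,j \right)} = j^{2} + 16 X$ ($h{\left(X,j \right)} = 2 \cdot 8 X + j j = 16 X + j^{2} = j^{2} + 16 X$)
$p{\left(C \right)} = -97 + C$ ($p{\left(C \right)} = C - \left(9^{2} + 16 \cdot 1\right) = C - \left(81 + 16\right) = C - 97 = -97 + C$)
$\left(-171937 + p{\left(61 \right)}\right) - 112062 = \left(-171937 + \left(-97 + 61\right)\right) - 112062 = \left(-171937 - 36\right) - 112062 = -171973 - 112062 = -284035$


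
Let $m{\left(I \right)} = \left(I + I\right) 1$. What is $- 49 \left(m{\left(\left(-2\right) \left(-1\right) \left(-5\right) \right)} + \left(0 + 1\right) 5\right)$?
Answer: $735$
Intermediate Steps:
$m{\left(I \right)} = 2 I$ ($m{\left(I \right)} = 2 I 1 = 2 I$)
$- 49 \left(m{\left(\left(-2\right) \left(-1\right) \left(-5\right) \right)} + \left(0 + 1\right) 5\right) = - 49 \left(2 \left(-2\right) \left(-1\right) \left(-5\right) + \left(0 + 1\right) 5\right) = - 49 \left(2 \cdot 2 \left(-5\right) + 1 \cdot 5\right) = - 49 \left(2 \left(-10\right) + 5\right) = - 49 \left(-20 + 5\right) = \left(-49\right) \left(-15\right) = 735$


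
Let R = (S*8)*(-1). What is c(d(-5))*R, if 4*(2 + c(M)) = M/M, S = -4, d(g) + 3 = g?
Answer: -56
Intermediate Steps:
d(g) = -3 + g
c(M) = -7/4 (c(M) = -2 + (M/M)/4 = -2 + (¼)*1 = -2 + ¼ = -7/4)
R = 32 (R = -4*8*(-1) = -32*(-1) = 32)
c(d(-5))*R = -7/4*32 = -56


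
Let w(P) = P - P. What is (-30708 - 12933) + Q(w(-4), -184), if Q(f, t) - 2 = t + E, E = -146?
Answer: -43969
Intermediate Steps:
w(P) = 0
Q(f, t) = -144 + t (Q(f, t) = 2 + (t - 146) = 2 + (-146 + t) = -144 + t)
(-30708 - 12933) + Q(w(-4), -184) = (-30708 - 12933) + (-144 - 184) = -43641 - 328 = -43969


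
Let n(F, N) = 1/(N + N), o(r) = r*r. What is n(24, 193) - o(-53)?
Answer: -1084273/386 ≈ -2809.0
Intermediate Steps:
o(r) = r²
n(F, N) = 1/(2*N)
n(24, 193) - o(-53) = (½)/193 - 1*(-53)² = (½)*(1/193) - 1*2809 = 1/386 - 2809 = -1084273/386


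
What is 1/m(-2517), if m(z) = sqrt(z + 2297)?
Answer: -I*sqrt(55)/110 ≈ -0.06742*I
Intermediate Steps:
m(z) = sqrt(2297 + z)
1/m(-2517) = 1/(sqrt(2297 - 2517)) = 1/(sqrt(-220)) = 1/(2*I*sqrt(55)) = -I*sqrt(55)/110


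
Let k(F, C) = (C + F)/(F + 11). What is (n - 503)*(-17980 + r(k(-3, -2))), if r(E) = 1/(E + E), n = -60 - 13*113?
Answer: 182684928/5 ≈ 3.6537e+7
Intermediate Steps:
k(F, C) = (C + F)/(11 + F)
n = -1529 (n = -60 - 1469 = -1529)
r(E) = 1/(2*E)
(n - 503)*(-17980 + r(k(-3, -2))) = (-1529 - 503)*(-17980 + 1/(2*(((-2 - 3)/(11 - 3))))) = -2032*(-17980 + 1/(2*((-5/8)))) = -2032*(-17980 + 1/(2*(((⅛)*(-5))))) = -2032*(-17980 + 1/(2*(-5/8))) = -2032*(-17980 + (½)*(-8/5)) = -2032*(-17980 - ⅘) = -2032*(-89904/5) = 182684928/5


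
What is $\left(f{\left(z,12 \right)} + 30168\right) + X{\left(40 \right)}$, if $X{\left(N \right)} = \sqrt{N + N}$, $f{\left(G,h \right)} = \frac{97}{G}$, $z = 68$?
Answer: $\frac{2051521}{68} + 4 \sqrt{5} \approx 30178.0$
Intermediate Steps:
$X{\left(N \right)} = \sqrt{2} \sqrt{N}$ ($X{\left(N \right)} = \sqrt{2 N} = \sqrt{2} \sqrt{N}$)
$\left(f{\left(z,12 \right)} + 30168\right) + X{\left(40 \right)} = \left(\frac{97}{68} + 30168\right) + \sqrt{2} \sqrt{40} = \left(97 \cdot \frac{1}{68} + 30168\right) + \sqrt{2} \cdot 2 \sqrt{10} = \left(\frac{97}{68} + 30168\right) + 4 \sqrt{5} = \frac{2051521}{68} + 4 \sqrt{5}$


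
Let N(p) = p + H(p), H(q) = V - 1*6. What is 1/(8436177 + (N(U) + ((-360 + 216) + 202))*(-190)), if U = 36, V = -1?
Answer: 1/8419647 ≈ 1.1877e-7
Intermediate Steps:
H(q) = -7 (H(q) = -1 - 1*6 = -1 - 6 = -7)
N(p) = -7 + p (N(p) = p - 7 = -7 + p)
1/(8436177 + (N(U) + ((-360 + 216) + 202))*(-190)) = 1/(8436177 + ((-7 + 36) + ((-360 + 216) + 202))*(-190)) = 1/(8436177 + (29 + (-144 + 202))*(-190)) = 1/(8436177 + (29 + 58)*(-190)) = 1/(8436177 + 87*(-190)) = 1/(8436177 - 16530) = 1/8419647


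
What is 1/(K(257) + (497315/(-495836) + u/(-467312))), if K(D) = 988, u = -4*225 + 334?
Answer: 28963764104/28587183856739 ≈ 0.0010132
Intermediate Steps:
u = -566 (u = -900 + 334 = -566)
1/(K(257) + (497315/(-495836) + u/(-467312))) = 1/(988 + (497315/(-495836) - 566/(-467312))) = 1/(988 + (497315*(-1/495836) - 566*(-1/467312))) = 1/(988 + (-497315/495836 + 283/233656)) = 1/(988 - 29015078013/28963764104) = 1/(28587183856739/28963764104) = 28963764104/28587183856739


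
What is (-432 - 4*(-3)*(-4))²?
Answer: 230400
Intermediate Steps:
(-432 - 4*(-3)*(-4))² = (-432 + 12*(-4))² = (-432 - 48)² = (-480)² = 230400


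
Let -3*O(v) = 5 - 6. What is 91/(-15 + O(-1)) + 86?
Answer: 3511/44 ≈ 79.795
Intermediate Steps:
O(v) = ⅓ (O(v) = -(5 - 6)/3 = -⅓*(-1) = ⅓)
91/(-15 + O(-1)) + 86 = 91/(-15 + ⅓) + 86 = 91/(-44/3) + 86 = 91*(-3/44) + 86 = -273/44 + 86 = 3511/44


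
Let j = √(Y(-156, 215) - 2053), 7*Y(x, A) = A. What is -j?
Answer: -2*I*√24773/7 ≈ -44.97*I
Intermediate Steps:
Y(x, A) = A/7
j = 2*I*√24773/7 (j = √((⅐)*215 - 2053) = √(215/7 - 2053) = √(-14156/7) = 2*I*√24773/7 ≈ 44.97*I)
-j = -2*I*√24773/7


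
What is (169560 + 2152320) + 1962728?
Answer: 4284608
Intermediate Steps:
(169560 + 2152320) + 1962728 = 2321880 + 1962728 = 4284608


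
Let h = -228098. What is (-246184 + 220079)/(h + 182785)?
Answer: 26105/45313 ≈ 0.57610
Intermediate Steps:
(-246184 + 220079)/(h + 182785) = (-246184 + 220079)/(-228098 + 182785) = -26105/(-45313) = -26105*(-1/45313) = 26105/45313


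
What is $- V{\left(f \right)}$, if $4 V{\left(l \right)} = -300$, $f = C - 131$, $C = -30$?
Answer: $75$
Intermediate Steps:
$f = -161$ ($f = -30 - 131 = -161$)
$V{\left(l \right)} = -75$ ($V{\left(l \right)} = \frac{1}{4} \left(-300\right) = -75$)
$- V{\left(f \right)} = \left(-1\right) \left(-75\right) = 75$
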